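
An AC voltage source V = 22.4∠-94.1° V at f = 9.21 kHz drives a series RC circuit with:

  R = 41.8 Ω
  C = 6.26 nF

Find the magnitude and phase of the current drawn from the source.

Step 1 — Angular frequency: ω = 2π·f = 2π·9210 = 5.787e+04 rad/s.
Step 2 — Component impedances:
  R: Z = R = 41.8 Ω
  C: Z = 1/(jωC) = -j/(ω·C) = 0 - j2760 Ω
Step 3 — Series combination: Z_total = R + C = 41.8 - j2760 Ω = 2761∠-89.1° Ω.
Step 4 — Source phasor: V = 22.4∠-94.1° V = -1.602 - j22.34 V.
Step 5 — Ohm's law: I = V / Z_total = (-1.602 - j22.34) / (41.8 - j2760) = 0.008083 - j0.0007026 A.
Step 6 — Convert to polar: |I| = 0.008114 A, ∠I = -5.0°.

I = 0.008114∠-5.0° A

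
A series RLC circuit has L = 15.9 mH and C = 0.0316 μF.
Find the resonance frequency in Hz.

Step 1 — Resonance condition Im(Z)=0 gives ω₀ = 1/√(LC).
Step 2 — ω₀ = 1/√(0.0159·3.16e-08) = 4.461e+04 rad/s.
Step 3 — f₀ = ω₀/(2π) = 7100 Hz.

f₀ = 7100 Hz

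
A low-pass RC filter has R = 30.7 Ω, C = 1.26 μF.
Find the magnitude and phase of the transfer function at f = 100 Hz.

Step 1 — Angular frequency: ω = 2π·100 = 628.3 rad/s.
Step 2 — Transfer function: H(jω) = 1/(1 + jωRC).
Step 3 — Denominator: 1 + jωRC = 1 + j·628.3·30.7·1.26e-06 = 1 + j0.0243.
Step 4 — H = 0.9994 - j0.02429.
Step 5 — Magnitude: |H| = 0.9997 (-0.0 dB); phase: φ = -1.4°.

|H| = 0.9997 (-0.0 dB), φ = -1.4°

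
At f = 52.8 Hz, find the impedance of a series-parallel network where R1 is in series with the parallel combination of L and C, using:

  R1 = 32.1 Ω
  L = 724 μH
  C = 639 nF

Step 1 — Angular frequency: ω = 2π·f = 2π·52.8 = 331.8 rad/s.
Step 2 — Component impedances:
  R1: Z = R = 32.1 Ω
  L: Z = jωL = j·331.8·0.000724 = 0 + j0.2402 Ω
  C: Z = 1/(jωC) = -j/(ω·C) = 0 - j4717 Ω
Step 3 — Parallel branch: L || C = 1/(1/L + 1/C) = 0 + j0.2402 Ω.
Step 4 — Series with R1: Z_total = R1 + (L || C) = 32.1 + j0.2402 Ω = 32.1∠0.4° Ω.

Z = 32.1 + j0.2402 Ω = 32.1∠0.4° Ω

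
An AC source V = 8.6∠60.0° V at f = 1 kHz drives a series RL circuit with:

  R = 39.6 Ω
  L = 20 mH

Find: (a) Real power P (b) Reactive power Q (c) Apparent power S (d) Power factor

Step 1 — Angular frequency: ω = 2π·f = 2π·1000 = 6283 rad/s.
Step 2 — Component impedances:
  R: Z = R = 39.6 Ω
  L: Z = jωL = j·6283·0.02 = 0 + j125.7 Ω
Step 3 — Series combination: Z_total = R + L = 39.6 + j125.7 Ω = 131.8∠72.5° Ω.
Step 4 — Source phasor: V = 8.6∠60.0° V = 4.3 + j7.448 V.
Step 5 — Current: I = V / Z = 0.06372 - j0.01414 A = 0.06527∠-12.5° A.
Step 6 — Complex power: S = V·I* = 0.1687 + j0.5354 VA.
Step 7 — Real power: P = Re(S) = 0.1687 W.
Step 8 — Reactive power: Q = Im(S) = 0.5354 VAR.
Step 9 — Apparent power: |S| = 0.5613 VA.
Step 10 — Power factor: PF = P/|S| = 0.3006 (lagging).

(a) P = 0.1687 W  (b) Q = 0.5354 VAR  (c) S = 0.5613 VA  (d) PF = 0.3006 (lagging)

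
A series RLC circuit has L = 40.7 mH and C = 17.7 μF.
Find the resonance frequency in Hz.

Step 1 — Resonance condition Im(Z)=0 gives ω₀ = 1/√(LC).
Step 2 — ω₀ = 1/√(0.0407·1.77e-05) = 1178 rad/s.
Step 3 — f₀ = ω₀/(2π) = 187.5 Hz.

f₀ = 187.5 Hz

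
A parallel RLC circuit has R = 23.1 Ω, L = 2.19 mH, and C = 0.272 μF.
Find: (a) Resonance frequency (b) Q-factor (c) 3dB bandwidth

Step 1 — Resonance: ω₀ = 1/√(LC) = 1/√(0.00219·2.72e-07) = 4.097e+04 rad/s.
Step 2 — f₀ = ω₀/(2π) = 6521 Hz.
Step 3 — Parallel Q: Q = R/(ω₀L) = 23.1/(4.097e+04·0.00219) = 0.2574.
Step 4 — Bandwidth: Δω = ω₀/Q = 1.592e+05 rad/s; BW = Δω/(2π) = 2.533e+04 Hz.

(a) f₀ = 6521 Hz  (b) Q = 0.2574  (c) BW = 2.533e+04 Hz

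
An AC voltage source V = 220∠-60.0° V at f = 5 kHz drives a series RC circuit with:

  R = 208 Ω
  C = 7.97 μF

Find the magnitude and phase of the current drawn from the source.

Step 1 — Angular frequency: ω = 2π·f = 2π·5000 = 3.142e+04 rad/s.
Step 2 — Component impedances:
  R: Z = R = 208 Ω
  C: Z = 1/(jωC) = -j/(ω·C) = 0 - j3.994 Ω
Step 3 — Series combination: Z_total = R + C = 208 - j3.994 Ω = 208∠-1.1° Ω.
Step 4 — Source phasor: V = 220∠-60.0° V = 110 - j190.5 V.
Step 5 — Ohm's law: I = V / Z_total = (110 - j190.5) / (208 - j3.994) = 0.5462 - j0.9055 A.
Step 6 — Convert to polar: |I| = 1.057 A, ∠I = -58.9°.

I = 1.057∠-58.9° A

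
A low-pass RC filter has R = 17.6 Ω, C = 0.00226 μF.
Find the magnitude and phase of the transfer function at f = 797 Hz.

Step 1 — Angular frequency: ω = 2π·797 = 5008 rad/s.
Step 2 — Transfer function: H(jω) = 1/(1 + jωRC).
Step 3 — Denominator: 1 + jωRC = 1 + j·5008·17.6·2.26e-09 = 1 + j0.0001992.
Step 4 — H = 1 - j0.0001992.
Step 5 — Magnitude: |H| = 1 (-0.0 dB); phase: φ = -0.0°.

|H| = 1 (-0.0 dB), φ = -0.0°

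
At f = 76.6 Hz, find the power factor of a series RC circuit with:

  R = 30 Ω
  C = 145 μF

Step 1 — Angular frequency: ω = 2π·f = 2π·76.6 = 481.3 rad/s.
Step 2 — Component impedances:
  R: Z = R = 30 Ω
  C: Z = 1/(jωC) = -j/(ω·C) = 0 - j14.33 Ω
Step 3 — Series combination: Z_total = R + C = 30 - j14.33 Ω = 33.25∠-25.5° Ω.
Step 4 — Power factor: PF = cos(φ) = Re(Z)/|Z| = 30/33.246 = 0.9024.
Step 5 — Type: Im(Z) = -14.33 ⇒ leading (phase φ = -25.5°).

PF = 0.9024 (leading, φ = -25.5°)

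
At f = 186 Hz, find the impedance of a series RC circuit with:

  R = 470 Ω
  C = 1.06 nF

Step 1 — Angular frequency: ω = 2π·f = 2π·186 = 1169 rad/s.
Step 2 — Component impedances:
  R: Z = R = 470 Ω
  C: Z = 1/(jωC) = -j/(ω·C) = 0 - j8.072e+05 Ω
Step 3 — Series combination: Z_total = R + C = 470 - j8.072e+05 Ω = 8.072e+05∠-90.0° Ω.

Z = 470 - j8.072e+05 Ω = 8.072e+05∠-90.0° Ω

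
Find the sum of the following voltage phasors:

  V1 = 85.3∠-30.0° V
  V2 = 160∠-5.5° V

Step 1 — Convert each phasor to rectangular form:
  V1 = 85.3·(cos(-30.0°) + j·sin(-30.0°)) = 73.87 - j42.65 V
  V2 = 160·(cos(-5.5°) + j·sin(-5.5°)) = 159.3 - j15.34 V
Step 2 — Sum components: V_total = 233.1 - j57.99 V.
Step 3 — Convert to polar: |V_total| = 240.2 V, ∠V_total = -14.0°.

V_total = 240.2∠-14.0° V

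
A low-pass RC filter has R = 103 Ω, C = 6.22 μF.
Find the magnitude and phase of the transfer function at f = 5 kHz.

Step 1 — Angular frequency: ω = 2π·5000 = 3.142e+04 rad/s.
Step 2 — Transfer function: H(jω) = 1/(1 + jωRC).
Step 3 — Denominator: 1 + jωRC = 1 + j·3.142e+04·103·6.22e-06 = 1 + j20.13.
Step 4 — H = 0.002462 - j0.04956.
Step 5 — Magnitude: |H| = 0.04962 (-26.1 dB); phase: φ = -87.2°.

|H| = 0.04962 (-26.1 dB), φ = -87.2°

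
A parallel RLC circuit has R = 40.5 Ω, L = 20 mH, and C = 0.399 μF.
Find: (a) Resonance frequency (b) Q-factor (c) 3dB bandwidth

Step 1 — Resonance: ω₀ = 1/√(LC) = 1/√(0.02·3.99e-07) = 1.119e+04 rad/s.
Step 2 — f₀ = ω₀/(2π) = 1782 Hz.
Step 3 — Parallel Q: Q = R/(ω₀L) = 40.5/(1.119e+04·0.02) = 0.1809.
Step 4 — Bandwidth: Δω = ω₀/Q = 6.188e+04 rad/s; BW = Δω/(2π) = 9849 Hz.

(a) f₀ = 1782 Hz  (b) Q = 0.1809  (c) BW = 9849 Hz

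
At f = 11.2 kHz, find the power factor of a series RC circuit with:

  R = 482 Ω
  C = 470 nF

Step 1 — Angular frequency: ω = 2π·f = 2π·1.12e+04 = 7.037e+04 rad/s.
Step 2 — Component impedances:
  R: Z = R = 482 Ω
  C: Z = 1/(jωC) = -j/(ω·C) = 0 - j30.23 Ω
Step 3 — Series combination: Z_total = R + C = 482 - j30.23 Ω = 482.9∠-3.6° Ω.
Step 4 — Power factor: PF = cos(φ) = Re(Z)/|Z| = 482/482.95 = 0.998.
Step 5 — Type: Im(Z) = -30.23 ⇒ leading (phase φ = -3.6°).

PF = 0.998 (leading, φ = -3.6°)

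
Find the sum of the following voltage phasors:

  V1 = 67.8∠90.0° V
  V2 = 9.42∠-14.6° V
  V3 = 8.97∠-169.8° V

Step 1 — Convert each phasor to rectangular form:
  V1 = 67.8·(cos(90.0°) + j·sin(90.0°)) = 0 + j67.8 V
  V2 = 9.42·(cos(-14.6°) + j·sin(-14.6°)) = 9.116 - j2.374 V
  V3 = 8.97·(cos(-169.8°) + j·sin(-169.8°)) = -8.828 - j1.588 V
Step 2 — Sum components: V_total = 0.2876 + j63.84 V.
Step 3 — Convert to polar: |V_total| = 63.84 V, ∠V_total = 89.7°.

V_total = 63.84∠89.7° V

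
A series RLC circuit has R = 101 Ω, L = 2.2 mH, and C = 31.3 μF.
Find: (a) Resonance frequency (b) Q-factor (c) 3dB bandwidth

Step 1 — Resonance condition Im(Z)=0 gives ω₀ = 1/√(LC).
Step 2 — ω₀ = 1/√(0.0022·3.13e-05) = 3811 rad/s.
Step 3 — f₀ = ω₀/(2π) = 606.5 Hz.
Step 4 — Series Q: Q = ω₀L/R = 3811·0.0022/101 = 0.08301.
Step 5 — 3dB bandwidth: Δω = ω₀/Q = 4.591e+04 rad/s; BW = Δω/(2π) = 7307 Hz.

(a) f₀ = 606.5 Hz  (b) Q = 0.08301  (c) BW = 7307 Hz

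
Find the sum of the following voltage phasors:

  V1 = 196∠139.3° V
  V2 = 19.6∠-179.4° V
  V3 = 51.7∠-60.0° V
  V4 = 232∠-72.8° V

Step 1 — Convert each phasor to rectangular form:
  V1 = 196·(cos(139.3°) + j·sin(139.3°)) = -148.6 + j127.8 V
  V2 = 19.6·(cos(-179.4°) + j·sin(-179.4°)) = -19.6 - j0.2052 V
  V3 = 51.7·(cos(-60.0°) + j·sin(-60.0°)) = 25.85 - j44.77 V
  V4 = 232·(cos(-72.8°) + j·sin(-72.8°)) = 68.6 - j221.6 V
Step 2 — Sum components: V_total = -73.74 - j138.8 V.
Step 3 — Convert to polar: |V_total| = 157.2 V, ∠V_total = -118.0°.

V_total = 157.2∠-118.0° V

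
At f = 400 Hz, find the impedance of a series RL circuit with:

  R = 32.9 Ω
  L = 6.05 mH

Step 1 — Angular frequency: ω = 2π·f = 2π·400 = 2513 rad/s.
Step 2 — Component impedances:
  R: Z = R = 32.9 Ω
  L: Z = jωL = j·2513·0.00605 = 0 + j15.21 Ω
Step 3 — Series combination: Z_total = R + L = 32.9 + j15.21 Ω = 36.24∠24.8° Ω.

Z = 32.9 + j15.21 Ω = 36.24∠24.8° Ω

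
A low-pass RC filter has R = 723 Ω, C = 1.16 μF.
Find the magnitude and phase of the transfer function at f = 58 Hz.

Step 1 — Angular frequency: ω = 2π·58 = 364.4 rad/s.
Step 2 — Transfer function: H(jω) = 1/(1 + jωRC).
Step 3 — Denominator: 1 + jωRC = 1 + j·364.4·723·1.16e-06 = 1 + j0.3056.
Step 4 — H = 0.9146 - j0.2795.
Step 5 — Magnitude: |H| = 0.9563 (-0.4 dB); phase: φ = -17.0°.

|H| = 0.9563 (-0.4 dB), φ = -17.0°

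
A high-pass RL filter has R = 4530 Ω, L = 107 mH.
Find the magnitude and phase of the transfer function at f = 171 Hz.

Step 1 — Angular frequency: ω = 2π·171 = 1074 rad/s.
Step 2 — Transfer function: H(jω) = jωL/(R + jωL).
Step 3 — Numerator jωL = j·115; denominator R + jωL = 4530 + j115.
Step 4 — H = 0.0006436 + j0.02536.
Step 5 — Magnitude: |H| = 0.02537 (-31.9 dB); phase: φ = 88.5°.

|H| = 0.02537 (-31.9 dB), φ = 88.5°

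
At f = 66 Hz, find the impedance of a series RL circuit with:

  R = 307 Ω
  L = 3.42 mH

Step 1 — Angular frequency: ω = 2π·f = 2π·66 = 414.7 rad/s.
Step 2 — Component impedances:
  R: Z = R = 307 Ω
  L: Z = jωL = j·414.7·0.00342 = 0 + j1.418 Ω
Step 3 — Series combination: Z_total = R + L = 307 + j1.418 Ω = 307∠0.3° Ω.

Z = 307 + j1.418 Ω = 307∠0.3° Ω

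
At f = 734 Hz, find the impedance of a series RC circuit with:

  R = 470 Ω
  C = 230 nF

Step 1 — Angular frequency: ω = 2π·f = 2π·734 = 4612 rad/s.
Step 2 — Component impedances:
  R: Z = R = 470 Ω
  C: Z = 1/(jωC) = -j/(ω·C) = 0 - j942.7 Ω
Step 3 — Series combination: Z_total = R + C = 470 - j942.7 Ω = 1053∠-63.5° Ω.

Z = 470 - j942.7 Ω = 1053∠-63.5° Ω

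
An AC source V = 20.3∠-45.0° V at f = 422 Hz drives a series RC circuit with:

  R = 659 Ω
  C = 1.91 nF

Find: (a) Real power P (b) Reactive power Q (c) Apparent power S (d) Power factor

Step 1 — Angular frequency: ω = 2π·f = 2π·422 = 2652 rad/s.
Step 2 — Component impedances:
  R: Z = R = 659 Ω
  C: Z = 1/(jωC) = -j/(ω·C) = 0 - j1.975e+05 Ω
Step 3 — Series combination: Z_total = R + C = 659 - j1.975e+05 Ω = 1.975e+05∠-89.8° Ω.
Step 4 — Source phasor: V = 20.3∠-45.0° V = 14.35 - j14.35 V.
Step 5 — Current: I = V / Z = 7.294e-05 + j7.245e-05 A = 0.0001028∠44.8° A.
Step 6 — Complex power: S = V·I* = 6.965e-06 - j0.002087 VA.
Step 7 — Real power: P = Re(S) = 6.965e-06 W.
Step 8 — Reactive power: Q = Im(S) = -0.002087 VAR.
Step 9 — Apparent power: |S| = 0.002087 VA.
Step 10 — Power factor: PF = P/|S| = 0.003337 (leading).

(a) P = 6.965e-06 W  (b) Q = -0.002087 VAR  (c) S = 0.002087 VA  (d) PF = 0.003337 (leading)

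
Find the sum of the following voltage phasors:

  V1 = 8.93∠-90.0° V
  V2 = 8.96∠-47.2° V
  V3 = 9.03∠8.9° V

Step 1 — Convert each phasor to rectangular form:
  V1 = 8.93·(cos(-90.0°) + j·sin(-90.0°)) = 0 - j8.93 V
  V2 = 8.96·(cos(-47.2°) + j·sin(-47.2°)) = 6.088 - j6.574 V
  V3 = 9.03·(cos(8.9°) + j·sin(8.9°)) = 8.921 + j1.397 V
Step 2 — Sum components: V_total = 15.01 - j14.11 V.
Step 3 — Convert to polar: |V_total| = 20.6 V, ∠V_total = -43.2°.

V_total = 20.6∠-43.2° V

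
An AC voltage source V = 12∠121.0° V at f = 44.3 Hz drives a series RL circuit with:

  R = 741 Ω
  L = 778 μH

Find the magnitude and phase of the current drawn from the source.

Step 1 — Angular frequency: ω = 2π·f = 2π·44.3 = 278.3 rad/s.
Step 2 — Component impedances:
  R: Z = R = 741 Ω
  L: Z = jωL = j·278.3·0.000778 = 0 + j0.2166 Ω
Step 3 — Series combination: Z_total = R + L = 741 + j0.2166 Ω = 741∠0.0° Ω.
Step 4 — Source phasor: V = 12∠121.0° V = -6.18 + j10.29 V.
Step 5 — Ohm's law: I = V / Z_total = (-6.18 + j10.29) / (741 + j0.2166) = -0.008337 + j0.01388 A.
Step 6 — Convert to polar: |I| = 0.01619 A, ∠I = 121.0°.

I = 0.01619∠121.0° A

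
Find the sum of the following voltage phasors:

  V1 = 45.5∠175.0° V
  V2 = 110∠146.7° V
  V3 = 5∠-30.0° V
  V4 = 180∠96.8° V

Step 1 — Convert each phasor to rectangular form:
  V1 = 45.5·(cos(175.0°) + j·sin(175.0°)) = -45.33 + j3.966 V
  V2 = 110·(cos(146.7°) + j·sin(146.7°)) = -91.94 + j60.39 V
  V3 = 5·(cos(-30.0°) + j·sin(-30.0°)) = 4.33 - j2.5 V
  V4 = 180·(cos(96.8°) + j·sin(96.8°)) = -21.31 + j178.7 V
Step 2 — Sum components: V_total = -154.2 + j240.6 V.
Step 3 — Convert to polar: |V_total| = 285.8 V, ∠V_total = 122.7°.

V_total = 285.8∠122.7° V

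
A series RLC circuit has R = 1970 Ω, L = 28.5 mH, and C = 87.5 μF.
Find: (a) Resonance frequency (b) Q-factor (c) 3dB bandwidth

Step 1 — Resonance: ω₀ = 1/√(LC) = 1/√(0.0285·8.75e-05) = 633.2 rad/s.
Step 2 — f₀ = ω₀/(2π) = 100.8 Hz.
Step 3 — Series Q: Q = ω₀L/R = 633.2·0.0285/1970 = 0.009161.
Step 4 — Bandwidth: Δω = ω₀/Q = 6.912e+04 rad/s; BW = Δω/(2π) = 1.1e+04 Hz.

(a) f₀ = 100.8 Hz  (b) Q = 0.009161  (c) BW = 1.1e+04 Hz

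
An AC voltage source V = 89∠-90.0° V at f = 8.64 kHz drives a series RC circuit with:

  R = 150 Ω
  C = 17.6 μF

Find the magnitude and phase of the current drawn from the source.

Step 1 — Angular frequency: ω = 2π·f = 2π·8640 = 5.429e+04 rad/s.
Step 2 — Component impedances:
  R: Z = R = 150 Ω
  C: Z = 1/(jωC) = -j/(ω·C) = 0 - j1.047 Ω
Step 3 — Series combination: Z_total = R + C = 150 - j1.047 Ω = 150∠-0.4° Ω.
Step 4 — Source phasor: V = 89∠-90.0° V = 0 - j89 V.
Step 5 — Ohm's law: I = V / Z_total = (0 - j89) / (150 - j1.047) = 0.00414 - j0.5933 A.
Step 6 — Convert to polar: |I| = 0.5933 A, ∠I = -89.6°.

I = 0.5933∠-89.6° A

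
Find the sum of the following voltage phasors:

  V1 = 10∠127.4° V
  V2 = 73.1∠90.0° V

Step 1 — Convert each phasor to rectangular form:
  V1 = 10·(cos(127.4°) + j·sin(127.4°)) = -6.074 + j7.944 V
  V2 = 73.1·(cos(90.0°) + j·sin(90.0°)) = 0 + j73.1 V
Step 2 — Sum components: V_total = -6.074 + j81.04 V.
Step 3 — Convert to polar: |V_total| = 81.27 V, ∠V_total = 94.3°.

V_total = 81.27∠94.3° V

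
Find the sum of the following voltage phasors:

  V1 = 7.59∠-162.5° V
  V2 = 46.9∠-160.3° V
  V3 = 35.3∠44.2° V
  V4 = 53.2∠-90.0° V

Step 1 — Convert each phasor to rectangular form:
  V1 = 7.59·(cos(-162.5°) + j·sin(-162.5°)) = -7.239 - j2.282 V
  V2 = 46.9·(cos(-160.3°) + j·sin(-160.3°)) = -44.15 - j15.81 V
  V3 = 35.3·(cos(44.2°) + j·sin(44.2°)) = 25.31 + j24.61 V
  V4 = 53.2·(cos(-90.0°) + j·sin(-90.0°)) = 0 - j53.2 V
Step 2 — Sum components: V_total = -26.09 - j46.68 V.
Step 3 — Convert to polar: |V_total| = 53.48 V, ∠V_total = -119.2°.

V_total = 53.48∠-119.2° V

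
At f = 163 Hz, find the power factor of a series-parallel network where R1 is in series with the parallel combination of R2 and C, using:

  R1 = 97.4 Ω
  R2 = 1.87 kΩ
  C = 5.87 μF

Step 1 — Angular frequency: ω = 2π·f = 2π·163 = 1024 rad/s.
Step 2 — Component impedances:
  R1: Z = R = 97.4 Ω
  R2: Z = R = 1870 Ω
  C: Z = 1/(jωC) = -j/(ω·C) = 0 - j166.3 Ω
Step 3 — Parallel branch: R2 || C = 1/(1/R2 + 1/C) = 14.68 - j165 Ω.
Step 4 — Series with R1: Z_total = R1 + (R2 || C) = 112.1 - j165 Ω = 199.5∠-55.8° Ω.
Step 5 — Power factor: PF = cos(φ) = Re(Z)/|Z| = 112.08/199.49 = 0.5618.
Step 6 — Type: Im(Z) = -165 ⇒ leading (phase φ = -55.8°).

PF = 0.5618 (leading, φ = -55.8°)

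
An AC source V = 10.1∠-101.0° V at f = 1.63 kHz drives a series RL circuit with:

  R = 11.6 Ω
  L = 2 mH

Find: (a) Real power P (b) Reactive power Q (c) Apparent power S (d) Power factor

Step 1 — Angular frequency: ω = 2π·f = 2π·1630 = 1.024e+04 rad/s.
Step 2 — Component impedances:
  R: Z = R = 11.6 Ω
  L: Z = jωL = j·1.024e+04·0.002 = 0 + j20.48 Ω
Step 3 — Series combination: Z_total = R + L = 11.6 + j20.48 Ω = 23.54∠60.5° Ω.
Step 4 — Source phasor: V = 10.1∠-101.0° V = -1.927 - j9.914 V.
Step 5 — Current: I = V / Z = -0.4068 - j0.1363 A = 0.4291∠-161.5° A.
Step 6 — Complex power: S = V·I* = 2.135 + j3.771 VA.
Step 7 — Real power: P = Re(S) = 2.135 W.
Step 8 — Reactive power: Q = Im(S) = 3.771 VAR.
Step 9 — Apparent power: |S| = 4.334 VA.
Step 10 — Power factor: PF = P/|S| = 0.4928 (lagging).

(a) P = 2.135 W  (b) Q = 3.771 VAR  (c) S = 4.334 VA  (d) PF = 0.4928 (lagging)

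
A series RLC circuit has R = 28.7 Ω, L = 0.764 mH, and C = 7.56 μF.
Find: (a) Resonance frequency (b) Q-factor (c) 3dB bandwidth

Step 1 — Resonance condition Im(Z)=0 gives ω₀ = 1/√(LC).
Step 2 — ω₀ = 1/√(0.000764·7.56e-06) = 1.316e+04 rad/s.
Step 3 — f₀ = ω₀/(2π) = 2094 Hz.
Step 4 — Series Q: Q = ω₀L/R = 1.316e+04·0.000764/28.7 = 0.3503.
Step 5 — 3dB bandwidth: Δω = ω₀/Q = 3.757e+04 rad/s; BW = Δω/(2π) = 5979 Hz.

(a) f₀ = 2094 Hz  (b) Q = 0.3503  (c) BW = 5979 Hz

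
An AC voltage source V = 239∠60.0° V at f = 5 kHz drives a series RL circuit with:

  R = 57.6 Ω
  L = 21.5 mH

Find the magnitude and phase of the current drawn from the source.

Step 1 — Angular frequency: ω = 2π·f = 2π·5000 = 3.142e+04 rad/s.
Step 2 — Component impedances:
  R: Z = R = 57.6 Ω
  L: Z = jωL = j·3.142e+04·0.0215 = 0 + j675.4 Ω
Step 3 — Series combination: Z_total = R + L = 57.6 + j675.4 Ω = 677.9∠85.1° Ω.
Step 4 — Source phasor: V = 239∠60.0° V = 119.5 + j207 V.
Step 5 — Ohm's law: I = V / Z_total = (119.5 + j207) / (57.6 + j675.4) = 0.3192 - j0.1497 A.
Step 6 — Convert to polar: |I| = 0.3526 A, ∠I = -25.1°.

I = 0.3526∠-25.1° A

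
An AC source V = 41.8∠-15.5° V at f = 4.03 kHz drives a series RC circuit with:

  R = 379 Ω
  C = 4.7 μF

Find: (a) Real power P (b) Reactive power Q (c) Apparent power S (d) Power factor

Step 1 — Angular frequency: ω = 2π·f = 2π·4030 = 2.532e+04 rad/s.
Step 2 — Component impedances:
  R: Z = R = 379 Ω
  C: Z = 1/(jωC) = -j/(ω·C) = 0 - j8.403 Ω
Step 3 — Series combination: Z_total = R + C = 379 - j8.403 Ω = 379.1∠-1.3° Ω.
Step 4 — Source phasor: V = 41.8∠-15.5° V = 40.28 - j11.17 V.
Step 5 — Current: I = V / Z = 0.1069 - j0.0271 A = 0.1103∠-14.2° A.
Step 6 — Complex power: S = V·I* = 4.608 - j0.1022 VA.
Step 7 — Real power: P = Re(S) = 4.608 W.
Step 8 — Reactive power: Q = Im(S) = -0.1022 VAR.
Step 9 — Apparent power: |S| = 4.609 VA.
Step 10 — Power factor: PF = P/|S| = 0.9998 (leading).

(a) P = 4.608 W  (b) Q = -0.1022 VAR  (c) S = 4.609 VA  (d) PF = 0.9998 (leading)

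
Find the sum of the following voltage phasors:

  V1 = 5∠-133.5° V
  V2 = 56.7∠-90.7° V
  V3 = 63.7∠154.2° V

Step 1 — Convert each phasor to rectangular form:
  V1 = 5·(cos(-133.5°) + j·sin(-133.5°)) = -3.442 - j3.627 V
  V2 = 56.7·(cos(-90.7°) + j·sin(-90.7°)) = -0.6927 - j56.7 V
  V3 = 63.7·(cos(154.2°) + j·sin(154.2°)) = -57.35 + j27.72 V
Step 2 — Sum components: V_total = -61.48 - j32.6 V.
Step 3 — Convert to polar: |V_total| = 69.59 V, ∠V_total = -152.1°.

V_total = 69.59∠-152.1° V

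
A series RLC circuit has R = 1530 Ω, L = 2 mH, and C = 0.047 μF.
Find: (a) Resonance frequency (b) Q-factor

Step 1 — Resonance condition Im(Z)=0 gives ω₀ = 1/√(LC).
Step 2 — ω₀ = 1/√(0.002·4.7e-08) = 1.031e+05 rad/s.
Step 3 — f₀ = ω₀/(2π) = 1.642e+04 Hz.
Step 4 — Series Q: Q = ω₀L/R = 1.031e+05·0.002/1530 = 0.1348.

(a) f₀ = 1.642e+04 Hz  (b) Q = 0.1348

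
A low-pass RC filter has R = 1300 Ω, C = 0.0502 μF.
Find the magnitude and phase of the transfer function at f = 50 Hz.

Step 1 — Angular frequency: ω = 2π·50 = 314.2 rad/s.
Step 2 — Transfer function: H(jω) = 1/(1 + jωRC).
Step 3 — Denominator: 1 + jωRC = 1 + j·314.2·1300·5.02e-08 = 1 + j0.0205.
Step 4 — H = 0.9996 - j0.02049.
Step 5 — Magnitude: |H| = 0.9998 (-0.0 dB); phase: φ = -1.2°.

|H| = 0.9998 (-0.0 dB), φ = -1.2°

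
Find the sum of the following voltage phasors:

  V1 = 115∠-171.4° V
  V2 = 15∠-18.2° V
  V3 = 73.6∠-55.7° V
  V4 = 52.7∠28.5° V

Step 1 — Convert each phasor to rectangular form:
  V1 = 115·(cos(-171.4°) + j·sin(-171.4°)) = -113.7 - j17.2 V
  V2 = 15·(cos(-18.2°) + j·sin(-18.2°)) = 14.25 - j4.685 V
  V3 = 73.6·(cos(-55.7°) + j·sin(-55.7°)) = 41.48 - j60.8 V
  V4 = 52.7·(cos(28.5°) + j·sin(28.5°)) = 46.31 + j25.15 V
Step 2 — Sum components: V_total = -11.67 - j57.54 V.
Step 3 — Convert to polar: |V_total| = 58.71 V, ∠V_total = -101.5°.

V_total = 58.71∠-101.5° V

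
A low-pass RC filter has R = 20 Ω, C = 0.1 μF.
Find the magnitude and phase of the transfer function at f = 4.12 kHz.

Step 1 — Angular frequency: ω = 2π·4120 = 2.589e+04 rad/s.
Step 2 — Transfer function: H(jω) = 1/(1 + jωRC).
Step 3 — Denominator: 1 + jωRC = 1 + j·2.589e+04·20·1e-07 = 1 + j0.05177.
Step 4 — H = 0.9973 - j0.05164.
Step 5 — Magnitude: |H| = 0.9987 (-0.0 dB); phase: φ = -3.0°.

|H| = 0.9987 (-0.0 dB), φ = -3.0°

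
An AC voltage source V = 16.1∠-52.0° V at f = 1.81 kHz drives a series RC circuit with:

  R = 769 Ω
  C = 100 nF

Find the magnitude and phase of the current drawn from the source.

Step 1 — Angular frequency: ω = 2π·f = 2π·1810 = 1.137e+04 rad/s.
Step 2 — Component impedances:
  R: Z = R = 769 Ω
  C: Z = 1/(jωC) = -j/(ω·C) = 0 - j879.3 Ω
Step 3 — Series combination: Z_total = R + C = 769 - j879.3 Ω = 1168∠-48.8° Ω.
Step 4 — Source phasor: V = 16.1∠-52.0° V = 9.912 - j12.69 V.
Step 5 — Ohm's law: I = V / Z_total = (9.912 - j12.69) / (769 - j879.3) = 0.01376 - j0.0007625 A.
Step 6 — Convert to polar: |I| = 0.01378 A, ∠I = -3.2°.

I = 0.01378∠-3.2° A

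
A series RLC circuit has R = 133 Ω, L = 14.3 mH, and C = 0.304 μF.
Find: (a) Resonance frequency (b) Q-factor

Step 1 — Resonance condition Im(Z)=0 gives ω₀ = 1/√(LC).
Step 2 — ω₀ = 1/√(0.0143·3.04e-07) = 1.517e+04 rad/s.
Step 3 — f₀ = ω₀/(2π) = 2414 Hz.
Step 4 — Series Q: Q = ω₀L/R = 1.517e+04·0.0143/133 = 1.631.

(a) f₀ = 2414 Hz  (b) Q = 1.631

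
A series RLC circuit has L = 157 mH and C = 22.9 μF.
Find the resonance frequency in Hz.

Step 1 — Resonance condition Im(Z)=0 gives ω₀ = 1/√(LC).
Step 2 — ω₀ = 1/√(0.157·2.29e-05) = 527.4 rad/s.
Step 3 — f₀ = ω₀/(2π) = 83.94 Hz.

f₀ = 83.94 Hz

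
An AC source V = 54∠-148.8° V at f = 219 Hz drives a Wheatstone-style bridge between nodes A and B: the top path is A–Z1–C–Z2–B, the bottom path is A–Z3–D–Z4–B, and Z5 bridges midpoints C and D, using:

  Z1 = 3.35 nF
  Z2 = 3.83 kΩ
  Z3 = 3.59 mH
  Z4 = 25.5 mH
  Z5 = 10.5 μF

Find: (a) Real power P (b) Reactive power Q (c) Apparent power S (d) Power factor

Step 1 — Angular frequency: ω = 2π·f = 2π·219 = 1376 rad/s.
Step 2 — Component impedances:
  Z1: Z = 1/(jωC) = -j/(ω·C) = 0 - j2.169e+05 Ω
  Z2: Z = R = 3830 Ω
  Z3: Z = jωL = j·1376·0.00359 = 0 + j4.94 Ω
  Z4: Z = jωL = j·1376·0.0255 = 0 + j35.09 Ω
  Z5: Z = 1/(jωC) = -j/(ω·C) = 0 - j69.21 Ω
Step 3 — Bridge requires nodal analysis (the Z5 bridge couples midpoints C and D, so the two paths cannot be reduced to a simple series/parallel combination). Setting node B to ground and injecting 1 A at node A, the 3-node admittance system at A, C, D solves to V_A = Z_AB = 0.3215 + j40.03 Ω = 40.03∠89.5° Ω.
Step 4 — Source phasor: V = 54∠-148.8° V = -46.19 - j27.97 V.
Step 5 — Current: I = V / Z = -0.708 + j1.148 A = 1.349∠121.7° A.
Step 6 — Complex power: S = V·I* = 0.5849 + j72.84 VA.
Step 7 — Real power: P = Re(S) = 0.5849 W.
Step 8 — Reactive power: Q = Im(S) = 72.84 VAR.
Step 9 — Apparent power: |S| = 72.84 VA.
Step 10 — Power factor: PF = P/|S| = 0.00803 (lagging).

(a) P = 0.5849 W  (b) Q = 72.84 VAR  (c) S = 72.84 VA  (d) PF = 0.00803 (lagging)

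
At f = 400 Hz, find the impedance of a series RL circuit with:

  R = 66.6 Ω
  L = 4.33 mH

Step 1 — Angular frequency: ω = 2π·f = 2π·400 = 2513 rad/s.
Step 2 — Component impedances:
  R: Z = R = 66.6 Ω
  L: Z = jωL = j·2513·0.00433 = 0 + j10.88 Ω
Step 3 — Series combination: Z_total = R + L = 66.6 + j10.88 Ω = 67.48∠9.3° Ω.

Z = 66.6 + j10.88 Ω = 67.48∠9.3° Ω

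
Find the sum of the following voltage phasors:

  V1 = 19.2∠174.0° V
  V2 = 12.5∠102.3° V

Step 1 — Convert each phasor to rectangular form:
  V1 = 19.2·(cos(174.0°) + j·sin(174.0°)) = -19.09 + j2.007 V
  V2 = 12.5·(cos(102.3°) + j·sin(102.3°)) = -2.663 + j12.21 V
Step 2 — Sum components: V_total = -21.76 + j14.22 V.
Step 3 — Convert to polar: |V_total| = 25.99 V, ∠V_total = 146.8°.

V_total = 25.99∠146.8° V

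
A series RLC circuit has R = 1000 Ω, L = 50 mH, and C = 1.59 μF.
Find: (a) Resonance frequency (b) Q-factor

Step 1 — Resonance condition Im(Z)=0 gives ω₀ = 1/√(LC).
Step 2 — ω₀ = 1/√(0.05·1.59e-06) = 3547 rad/s.
Step 3 — f₀ = ω₀/(2π) = 564.5 Hz.
Step 4 — Series Q: Q = ω₀L/R = 3547·0.05/1000 = 0.1773.

(a) f₀ = 564.5 Hz  (b) Q = 0.1773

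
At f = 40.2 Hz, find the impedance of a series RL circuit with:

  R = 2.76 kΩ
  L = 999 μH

Step 1 — Angular frequency: ω = 2π·f = 2π·40.2 = 252.6 rad/s.
Step 2 — Component impedances:
  R: Z = R = 2760 Ω
  L: Z = jωL = j·252.6·0.000999 = 0 + j0.2523 Ω
Step 3 — Series combination: Z_total = R + L = 2760 + j0.2523 Ω = 2760∠0.0° Ω.

Z = 2760 + j0.2523 Ω = 2760∠0.0° Ω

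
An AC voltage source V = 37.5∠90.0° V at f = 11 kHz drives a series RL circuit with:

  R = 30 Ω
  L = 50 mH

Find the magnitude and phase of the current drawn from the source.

Step 1 — Angular frequency: ω = 2π·f = 2π·1.1e+04 = 6.912e+04 rad/s.
Step 2 — Component impedances:
  R: Z = R = 30 Ω
  L: Z = jωL = j·6.912e+04·0.05 = 0 + j3456 Ω
Step 3 — Series combination: Z_total = R + L = 30 + j3456 Ω = 3456∠89.5° Ω.
Step 4 — Source phasor: V = 37.5∠90.0° V = 0 + j37.5 V.
Step 5 — Ohm's law: I = V / Z_total = (0 + j37.5) / (30 + j3456) = 0.01085 + j9.42e-05 A.
Step 6 — Convert to polar: |I| = 0.01085 A, ∠I = 0.5°.

I = 0.01085∠0.5° A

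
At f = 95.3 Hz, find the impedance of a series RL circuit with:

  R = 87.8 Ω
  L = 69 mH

Step 1 — Angular frequency: ω = 2π·f = 2π·95.3 = 598.8 rad/s.
Step 2 — Component impedances:
  R: Z = R = 87.8 Ω
  L: Z = jωL = j·598.8·0.069 = 0 + j41.32 Ω
Step 3 — Series combination: Z_total = R + L = 87.8 + j41.32 Ω = 97.04∠25.2° Ω.

Z = 87.8 + j41.32 Ω = 97.04∠25.2° Ω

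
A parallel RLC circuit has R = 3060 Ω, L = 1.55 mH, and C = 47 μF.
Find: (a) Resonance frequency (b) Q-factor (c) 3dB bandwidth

Step 1 — Resonance: ω₀ = 1/√(LC) = 1/√(0.00155·4.7e-05) = 3705 rad/s.
Step 2 — f₀ = ω₀/(2π) = 589.7 Hz.
Step 3 — Parallel Q: Q = R/(ω₀L) = 3060/(3705·0.00155) = 532.8.
Step 4 — Bandwidth: Δω = ω₀/Q = 6.953 rad/s; BW = Δω/(2π) = 1.107 Hz.

(a) f₀ = 589.7 Hz  (b) Q = 532.8  (c) BW = 1.107 Hz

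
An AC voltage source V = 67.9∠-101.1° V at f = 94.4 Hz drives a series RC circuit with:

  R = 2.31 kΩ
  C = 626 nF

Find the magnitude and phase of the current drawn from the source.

Step 1 — Angular frequency: ω = 2π·f = 2π·94.4 = 593.1 rad/s.
Step 2 — Component impedances:
  R: Z = R = 2310 Ω
  C: Z = 1/(jωC) = -j/(ω·C) = 0 - j2693 Ω
Step 3 — Series combination: Z_total = R + C = 2310 - j2693 Ω = 3548∠-49.4° Ω.
Step 4 — Source phasor: V = 67.9∠-101.1° V = -13.07 - j66.63 V.
Step 5 — Ohm's law: I = V / Z_total = (-13.07 - j66.63) / (2310 - j2693) = 0.01186 - j0.01502 A.
Step 6 — Convert to polar: |I| = 0.01914 A, ∠I = -51.7°.

I = 0.01914∠-51.7° A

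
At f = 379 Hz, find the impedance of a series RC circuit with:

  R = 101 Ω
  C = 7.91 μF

Step 1 — Angular frequency: ω = 2π·f = 2π·379 = 2381 rad/s.
Step 2 — Component impedances:
  R: Z = R = 101 Ω
  C: Z = 1/(jωC) = -j/(ω·C) = 0 - j53.09 Ω
Step 3 — Series combination: Z_total = R + C = 101 - j53.09 Ω = 114.1∠-27.7° Ω.

Z = 101 - j53.09 Ω = 114.1∠-27.7° Ω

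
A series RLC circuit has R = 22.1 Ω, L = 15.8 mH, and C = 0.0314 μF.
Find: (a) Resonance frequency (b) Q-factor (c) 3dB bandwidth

Step 1 — Resonance condition Im(Z)=0 gives ω₀ = 1/√(LC).
Step 2 — ω₀ = 1/√(0.0158·3.14e-08) = 4.49e+04 rad/s.
Step 3 — f₀ = ω₀/(2π) = 7145 Hz.
Step 4 — Series Q: Q = ω₀L/R = 4.49e+04·0.0158/22.1 = 32.1.
Step 5 — 3dB bandwidth: Δω = ω₀/Q = 1399 rad/s; BW = Δω/(2π) = 222.6 Hz.

(a) f₀ = 7145 Hz  (b) Q = 32.1  (c) BW = 222.6 Hz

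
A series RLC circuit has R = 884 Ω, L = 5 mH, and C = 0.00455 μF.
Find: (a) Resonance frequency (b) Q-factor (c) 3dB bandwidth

Step 1 — Resonance: ω₀ = 1/√(LC) = 1/√(0.005·4.55e-09) = 2.097e+05 rad/s.
Step 2 — f₀ = ω₀/(2π) = 3.337e+04 Hz.
Step 3 — Series Q: Q = ω₀L/R = 2.097e+05·0.005/884 = 1.186.
Step 4 — Bandwidth: Δω = ω₀/Q = 1.768e+05 rad/s; BW = Δω/(2π) = 2.814e+04 Hz.

(a) f₀ = 3.337e+04 Hz  (b) Q = 1.186  (c) BW = 2.814e+04 Hz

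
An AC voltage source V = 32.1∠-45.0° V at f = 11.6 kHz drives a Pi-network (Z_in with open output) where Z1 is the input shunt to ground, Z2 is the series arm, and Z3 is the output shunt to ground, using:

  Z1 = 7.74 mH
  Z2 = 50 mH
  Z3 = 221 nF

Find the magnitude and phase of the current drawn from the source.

Step 1 — Angular frequency: ω = 2π·f = 2π·1.16e+04 = 7.288e+04 rad/s.
Step 2 — Component impedances:
  Z1: Z = jωL = j·7.288e+04·0.00774 = 0 + j564.1 Ω
  Z2: Z = jωL = j·7.288e+04·0.05 = 0 + j3644 Ω
  Z3: Z = 1/(jωC) = -j/(ω·C) = 0 - j62.08 Ω
Step 3 — With open output, the series arm Z2 and the output shunt Z3 appear in series to ground: Z2 + Z3 = 0 + j3582 Ω.
Step 4 — Parallel with input shunt Z1: Z_in = Z1 || (Z2 + Z3) = 0 + j487.4 Ω = 487.4∠90.0° Ω.
Step 5 — Source phasor: V = 32.1∠-45.0° V = 22.7 - j22.7 V.
Step 6 — Ohm's law: I = V / Z_total = (22.7 - j22.7) / (0 + j487.4) = -0.04657 - j0.04657 A.
Step 7 — Convert to polar: |I| = 0.06586 A, ∠I = -135.0°.

I = 0.06586∠-135.0° A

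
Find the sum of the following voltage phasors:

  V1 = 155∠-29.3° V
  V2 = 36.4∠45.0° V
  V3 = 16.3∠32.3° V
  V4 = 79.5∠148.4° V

Step 1 — Convert each phasor to rectangular form:
  V1 = 155·(cos(-29.3°) + j·sin(-29.3°)) = 135.2 - j75.85 V
  V2 = 36.4·(cos(45.0°) + j·sin(45.0°)) = 25.74 + j25.74 V
  V3 = 16.3·(cos(32.3°) + j·sin(32.3°)) = 13.78 + j8.71 V
  V4 = 79.5·(cos(148.4°) + j·sin(148.4°)) = -67.71 + j41.66 V
Step 2 — Sum components: V_total = 107 + j0.2512 V.
Step 3 — Convert to polar: |V_total| = 107 V, ∠V_total = 0.1°.

V_total = 107∠0.1° V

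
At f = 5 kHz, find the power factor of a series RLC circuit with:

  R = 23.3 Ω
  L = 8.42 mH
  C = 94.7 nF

Step 1 — Angular frequency: ω = 2π·f = 2π·5000 = 3.142e+04 rad/s.
Step 2 — Component impedances:
  R: Z = R = 23.3 Ω
  L: Z = jωL = j·3.142e+04·0.00842 = 0 + j264.5 Ω
  C: Z = 1/(jωC) = -j/(ω·C) = 0 - j336.1 Ω
Step 3 — Series combination: Z_total = R + L + C = 23.3 - j71.6 Ω = 75.3∠-72.0° Ω.
Step 4 — Power factor: PF = cos(φ) = Re(Z)/|Z| = 23.3/75.3 = 0.3094.
Step 5 — Type: Im(Z) = -71.6 ⇒ leading (phase φ = -72.0°).

PF = 0.3094 (leading, φ = -72.0°)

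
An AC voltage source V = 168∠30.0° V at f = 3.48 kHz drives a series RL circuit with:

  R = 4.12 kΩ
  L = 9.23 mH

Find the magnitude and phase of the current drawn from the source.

Step 1 — Angular frequency: ω = 2π·f = 2π·3480 = 2.187e+04 rad/s.
Step 2 — Component impedances:
  R: Z = R = 4120 Ω
  L: Z = jωL = j·2.187e+04·0.00923 = 0 + j201.8 Ω
Step 3 — Series combination: Z_total = R + L = 4120 + j201.8 Ω = 4125∠2.8° Ω.
Step 4 — Source phasor: V = 168∠30.0° V = 145.5 + j84 V.
Step 5 — Ohm's law: I = V / Z_total = (145.5 + j84) / (4120 + j201.8) = 0.03623 + j0.01861 A.
Step 6 — Convert to polar: |I| = 0.04073 A, ∠I = 27.2°.

I = 0.04073∠27.2° A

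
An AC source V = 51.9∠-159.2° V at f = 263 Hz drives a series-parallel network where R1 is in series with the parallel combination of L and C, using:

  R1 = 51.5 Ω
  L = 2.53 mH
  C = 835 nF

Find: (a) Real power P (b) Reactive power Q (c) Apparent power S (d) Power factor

Step 1 — Angular frequency: ω = 2π·f = 2π·263 = 1652 rad/s.
Step 2 — Component impedances:
  R1: Z = R = 51.5 Ω
  L: Z = jωL = j·1652·0.00253 = 0 + j4.181 Ω
  C: Z = 1/(jωC) = -j/(ω·C) = 0 - j724.7 Ω
Step 3 — Parallel branch: L || C = 1/(1/L + 1/C) = 0 + j4.205 Ω.
Step 4 — Series with R1: Z_total = R1 + (L || C) = 51.5 + j4.205 Ω = 51.67∠4.7° Ω.
Step 5 — Source phasor: V = 51.9∠-159.2° V = -48.52 - j18.43 V.
Step 6 — Current: I = V / Z = -0.9649 - j0.2791 A = 1.004∠-163.9° A.
Step 7 — Complex power: S = V·I* = 51.96 + j4.242 VA.
Step 8 — Real power: P = Re(S) = 51.96 W.
Step 9 — Reactive power: Q = Im(S) = 4.242 VAR.
Step 10 — Apparent power: |S| = 52.13 VA.
Step 11 — Power factor: PF = P/|S| = 0.9967 (lagging).

(a) P = 51.96 W  (b) Q = 4.242 VAR  (c) S = 52.13 VA  (d) PF = 0.9967 (lagging)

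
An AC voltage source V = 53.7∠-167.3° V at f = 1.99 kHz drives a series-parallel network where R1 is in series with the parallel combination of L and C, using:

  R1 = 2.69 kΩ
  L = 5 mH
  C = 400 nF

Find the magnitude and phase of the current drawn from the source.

Step 1 — Angular frequency: ω = 2π·f = 2π·1990 = 1.25e+04 rad/s.
Step 2 — Component impedances:
  R1: Z = R = 2690 Ω
  L: Z = jωL = j·1.25e+04·0.005 = 0 + j62.52 Ω
  C: Z = 1/(jωC) = -j/(ω·C) = 0 - j199.9 Ω
Step 3 — Parallel branch: L || C = 1/(1/L + 1/C) = 0 + j90.96 Ω.
Step 4 — Series with R1: Z_total = R1 + (L || C) = 2690 + j90.96 Ω = 2692∠1.9° Ω.
Step 5 — Source phasor: V = 53.7∠-167.3° V = -52.39 - j11.81 V.
Step 6 — Ohm's law: I = V / Z_total = (-52.39 - j11.81) / (2690 + j90.96) = -0.0196 - j0.003726 A.
Step 7 — Convert to polar: |I| = 0.01995 A, ∠I = -169.2°.

I = 0.01995∠-169.2° A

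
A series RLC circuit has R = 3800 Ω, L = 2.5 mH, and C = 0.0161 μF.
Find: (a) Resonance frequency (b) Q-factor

Step 1 — Resonance condition Im(Z)=0 gives ω₀ = 1/√(LC).
Step 2 — ω₀ = 1/√(0.0025·1.61e-08) = 1.576e+05 rad/s.
Step 3 — f₀ = ω₀/(2π) = 2.509e+04 Hz.
Step 4 — Series Q: Q = ω₀L/R = 1.576e+05·0.0025/3800 = 0.1037.

(a) f₀ = 2.509e+04 Hz  (b) Q = 0.1037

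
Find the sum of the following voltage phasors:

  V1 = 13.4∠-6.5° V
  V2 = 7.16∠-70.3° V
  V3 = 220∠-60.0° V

Step 1 — Convert each phasor to rectangular form:
  V1 = 13.4·(cos(-6.5°) + j·sin(-6.5°)) = 13.31 - j1.517 V
  V2 = 7.16·(cos(-70.3°) + j·sin(-70.3°)) = 2.414 - j6.741 V
  V3 = 220·(cos(-60.0°) + j·sin(-60.0°)) = 110 - j190.5 V
Step 2 — Sum components: V_total = 125.7 - j198.8 V.
Step 3 — Convert to polar: |V_total| = 235.2 V, ∠V_total = -57.7°.

V_total = 235.2∠-57.7° V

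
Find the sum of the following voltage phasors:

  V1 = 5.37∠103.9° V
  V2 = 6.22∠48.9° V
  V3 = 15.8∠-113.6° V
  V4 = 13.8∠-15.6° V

Step 1 — Convert each phasor to rectangular form:
  V1 = 5.37·(cos(103.9°) + j·sin(103.9°)) = -1.29 + j5.213 V
  V2 = 6.22·(cos(48.9°) + j·sin(48.9°)) = 4.089 + j4.687 V
  V3 = 15.8·(cos(-113.6°) + j·sin(-113.6°)) = -6.326 - j14.48 V
  V4 = 13.8·(cos(-15.6°) + j·sin(-15.6°)) = 13.29 - j3.711 V
Step 2 — Sum components: V_total = 9.765 - j8.29 V.
Step 3 — Convert to polar: |V_total| = 12.81 V, ∠V_total = -40.3°.

V_total = 12.81∠-40.3° V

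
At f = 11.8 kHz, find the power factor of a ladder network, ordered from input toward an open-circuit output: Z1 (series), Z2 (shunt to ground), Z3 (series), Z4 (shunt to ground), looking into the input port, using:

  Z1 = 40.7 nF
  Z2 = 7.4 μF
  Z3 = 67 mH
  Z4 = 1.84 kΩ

Step 1 — Angular frequency: ω = 2π·f = 2π·1.18e+04 = 7.414e+04 rad/s.
Step 2 — Component impedances:
  Z1: Z = 1/(jωC) = -j/(ω·C) = 0 - j331.4 Ω
  Z2: Z = 1/(jωC) = -j/(ω·C) = 0 - j1.823 Ω
  Z3: Z = jωL = j·7.414e+04·0.067 = 0 + j4967 Ω
  Z4: Z = R = 1840 Ω
Step 3 — Ladder network (open output): work backward from the far end, alternating series and parallel combinations. Z_in = 0.000218 - j333.2 Ω = 333.2∠-90.0° Ω.
Step 4 — Power factor: PF = cos(φ) = Re(Z)/|Z| = 0.00021797/333.22 = 6.541e-07.
Step 5 — Type: Im(Z) = -333.2 ⇒ leading (phase φ = -90.0°).

PF = 6.541e-07 (leading, φ = -90.0°)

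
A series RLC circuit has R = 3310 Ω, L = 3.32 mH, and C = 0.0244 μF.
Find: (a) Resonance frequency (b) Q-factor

Step 1 — Resonance condition Im(Z)=0 gives ω₀ = 1/√(LC).
Step 2 — ω₀ = 1/√(0.00332·2.44e-08) = 1.111e+05 rad/s.
Step 3 — f₀ = ω₀/(2π) = 1.768e+04 Hz.
Step 4 — Series Q: Q = ω₀L/R = 1.111e+05·0.00332/3310 = 0.1114.

(a) f₀ = 1.768e+04 Hz  (b) Q = 0.1114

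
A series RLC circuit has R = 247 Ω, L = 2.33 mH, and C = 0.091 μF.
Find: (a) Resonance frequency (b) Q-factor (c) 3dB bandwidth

Step 1 — Resonance: ω₀ = 1/√(LC) = 1/√(0.00233·9.1e-08) = 6.868e+04 rad/s.
Step 2 — f₀ = ω₀/(2π) = 1.093e+04 Hz.
Step 3 — Series Q: Q = ω₀L/R = 6.868e+04·0.00233/247 = 0.6478.
Step 4 — Bandwidth: Δω = ω₀/Q = 1.06e+05 rad/s; BW = Δω/(2π) = 1.687e+04 Hz.

(a) f₀ = 1.093e+04 Hz  (b) Q = 0.6478  (c) BW = 1.687e+04 Hz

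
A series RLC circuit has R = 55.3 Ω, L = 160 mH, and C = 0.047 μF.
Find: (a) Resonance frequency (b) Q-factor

Step 1 — Resonance condition Im(Z)=0 gives ω₀ = 1/√(LC).
Step 2 — ω₀ = 1/√(0.16·4.7e-08) = 1.153e+04 rad/s.
Step 3 — f₀ = ω₀/(2π) = 1835 Hz.
Step 4 — Series Q: Q = ω₀L/R = 1.153e+04·0.16/55.3 = 33.36.

(a) f₀ = 1835 Hz  (b) Q = 33.36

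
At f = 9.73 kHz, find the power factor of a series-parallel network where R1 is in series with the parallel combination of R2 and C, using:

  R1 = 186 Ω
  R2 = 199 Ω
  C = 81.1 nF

Step 1 — Angular frequency: ω = 2π·f = 2π·9730 = 6.114e+04 rad/s.
Step 2 — Component impedances:
  R1: Z = R = 186 Ω
  R2: Z = R = 199 Ω
  C: Z = 1/(jωC) = -j/(ω·C) = 0 - j201.7 Ω
Step 3 — Parallel branch: R2 || C = 1/(1/R2 + 1/C) = 100.8 - j99.49 Ω.
Step 4 — Series with R1: Z_total = R1 + (R2 || C) = 286.8 - j99.49 Ω = 303.6∠-19.1° Ω.
Step 5 — Power factor: PF = cos(φ) = Re(Z)/|Z| = 286.84/303.6 = 0.9448.
Step 6 — Type: Im(Z) = -99.49 ⇒ leading (phase φ = -19.1°).

PF = 0.9448 (leading, φ = -19.1°)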